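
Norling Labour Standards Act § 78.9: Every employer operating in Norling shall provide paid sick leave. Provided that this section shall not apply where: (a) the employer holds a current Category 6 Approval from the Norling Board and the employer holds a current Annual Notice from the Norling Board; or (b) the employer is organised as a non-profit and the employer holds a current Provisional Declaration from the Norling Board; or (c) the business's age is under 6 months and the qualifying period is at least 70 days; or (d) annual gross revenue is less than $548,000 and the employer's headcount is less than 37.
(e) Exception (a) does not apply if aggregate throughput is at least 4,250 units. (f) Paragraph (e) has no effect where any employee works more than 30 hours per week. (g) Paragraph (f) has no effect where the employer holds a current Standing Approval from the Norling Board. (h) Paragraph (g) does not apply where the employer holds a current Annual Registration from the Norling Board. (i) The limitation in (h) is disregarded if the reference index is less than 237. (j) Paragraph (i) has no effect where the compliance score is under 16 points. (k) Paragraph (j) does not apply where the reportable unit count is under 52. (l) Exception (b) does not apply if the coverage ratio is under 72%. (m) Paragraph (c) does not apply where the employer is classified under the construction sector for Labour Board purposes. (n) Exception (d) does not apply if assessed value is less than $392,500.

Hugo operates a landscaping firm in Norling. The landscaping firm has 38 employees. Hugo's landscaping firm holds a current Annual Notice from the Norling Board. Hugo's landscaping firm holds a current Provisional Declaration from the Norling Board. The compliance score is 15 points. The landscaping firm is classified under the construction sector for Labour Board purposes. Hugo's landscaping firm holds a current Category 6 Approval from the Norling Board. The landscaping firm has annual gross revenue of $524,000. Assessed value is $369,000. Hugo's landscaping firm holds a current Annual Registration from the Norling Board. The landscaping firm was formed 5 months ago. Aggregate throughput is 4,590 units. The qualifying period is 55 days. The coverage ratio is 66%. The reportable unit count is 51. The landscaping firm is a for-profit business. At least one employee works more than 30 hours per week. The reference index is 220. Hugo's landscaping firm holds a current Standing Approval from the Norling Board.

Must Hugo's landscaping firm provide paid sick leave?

All of (a)'s requirements are met (a current Category 6 Approval is held; a current Annual Notice is held). But applying paragraphs (e)–(k): (e) is triggered — aggregate throughput is 4,590 units, meeting the 4,250 units threshold. (f) would limit (e) — at least one employee exceeds 30 hours/week — but (g) sets (f) aside: (g) operates against (f): a current Standing Approval is held. (h) would limit (g) — a current Annual Registration is held — but (i) sets (h) aside: (i) operates against (h): the reference index is 220, less than the 237 limit. (j) would limit (i) — the compliance score is 15 points, under the 16 points limit — but (k) sets (j) aside: (k) is triggered — the reportable unit count is 51, under the 52 limit. So (a) is unavailable.
Exception (b) fails — the employer is for-profit.
Exception (c) fails — the qualifying period is 55 days, short of 70 days.
Exception (d) fails — the employer's headcount is 38, not less than 37.
Every exception is unavailable, so the rule governs.

Yes — Hugo's landscaping firm must provide paid sick leave.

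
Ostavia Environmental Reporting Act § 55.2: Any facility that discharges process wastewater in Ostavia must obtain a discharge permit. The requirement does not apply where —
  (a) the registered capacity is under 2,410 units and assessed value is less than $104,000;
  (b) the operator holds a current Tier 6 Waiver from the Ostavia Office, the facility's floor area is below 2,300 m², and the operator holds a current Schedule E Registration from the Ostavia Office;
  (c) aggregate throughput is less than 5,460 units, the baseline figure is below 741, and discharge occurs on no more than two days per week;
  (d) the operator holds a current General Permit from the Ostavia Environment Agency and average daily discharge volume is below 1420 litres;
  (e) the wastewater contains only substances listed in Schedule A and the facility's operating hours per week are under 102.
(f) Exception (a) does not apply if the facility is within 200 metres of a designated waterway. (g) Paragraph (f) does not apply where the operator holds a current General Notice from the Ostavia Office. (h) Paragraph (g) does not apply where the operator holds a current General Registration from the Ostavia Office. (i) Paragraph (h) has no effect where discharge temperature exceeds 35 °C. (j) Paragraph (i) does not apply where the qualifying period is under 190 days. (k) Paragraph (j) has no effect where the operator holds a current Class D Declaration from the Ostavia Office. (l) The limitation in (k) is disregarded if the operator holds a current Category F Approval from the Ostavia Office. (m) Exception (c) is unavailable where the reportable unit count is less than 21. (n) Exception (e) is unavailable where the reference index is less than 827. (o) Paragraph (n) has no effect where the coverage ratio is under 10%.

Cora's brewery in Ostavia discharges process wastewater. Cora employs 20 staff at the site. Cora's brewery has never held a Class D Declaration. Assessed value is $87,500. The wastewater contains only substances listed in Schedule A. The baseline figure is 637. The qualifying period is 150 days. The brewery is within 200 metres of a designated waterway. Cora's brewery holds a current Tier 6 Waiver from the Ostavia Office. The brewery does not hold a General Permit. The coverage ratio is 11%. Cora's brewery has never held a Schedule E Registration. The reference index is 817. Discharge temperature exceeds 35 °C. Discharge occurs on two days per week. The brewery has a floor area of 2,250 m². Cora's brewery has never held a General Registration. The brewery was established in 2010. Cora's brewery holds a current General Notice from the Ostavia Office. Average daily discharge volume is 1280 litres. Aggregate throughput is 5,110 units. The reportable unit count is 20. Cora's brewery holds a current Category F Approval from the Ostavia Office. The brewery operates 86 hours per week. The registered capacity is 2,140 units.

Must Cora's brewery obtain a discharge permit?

Exception (a) is satisfied on its face — the registered capacity is 2,140 units, under the 2,410 units limit; assessed value is $87,500, less than the $104,000 limit. Considering the limiting provisions: (f) is triggered (the brewery is within 200 m of a designated waterway), but is overridden by (g): (g) operates against (f): a current General Notice is held. (h), which would lift (g), does not operate here — no current General Registration is held. Exception (a) stands.
Exception (b) does not apply: there is no Schedule E Registration in force.
Exception (c)'s conditions are all satisfied: aggregate throughput is 5,110 units, less than the 5,460 units limit; the baseline figure is 637, below the 741 limit; discharge occurs on no more than two days per week. But: (m) operates against (c): the reportable unit count is 20, less than the 21 limit. (c) is therefore removed.
Exception (d) fails — no General Permit is held.
Exception (e) is satisfied on its face — the wastewater is Schedule-A-only; the facility's operating hours per week are 86, under the 102 limit. However, paragraphs (n)–(o) must be considered: (n) operates against (e): the reference index is 817, less than the 827 limit. (o), which would lift (n), is inapplicable — the coverage ratio is 11%, not under 10%. So (e) is unavailable.

No — exception (a) applies; Cora's brewery is not required to obtain a discharge permit.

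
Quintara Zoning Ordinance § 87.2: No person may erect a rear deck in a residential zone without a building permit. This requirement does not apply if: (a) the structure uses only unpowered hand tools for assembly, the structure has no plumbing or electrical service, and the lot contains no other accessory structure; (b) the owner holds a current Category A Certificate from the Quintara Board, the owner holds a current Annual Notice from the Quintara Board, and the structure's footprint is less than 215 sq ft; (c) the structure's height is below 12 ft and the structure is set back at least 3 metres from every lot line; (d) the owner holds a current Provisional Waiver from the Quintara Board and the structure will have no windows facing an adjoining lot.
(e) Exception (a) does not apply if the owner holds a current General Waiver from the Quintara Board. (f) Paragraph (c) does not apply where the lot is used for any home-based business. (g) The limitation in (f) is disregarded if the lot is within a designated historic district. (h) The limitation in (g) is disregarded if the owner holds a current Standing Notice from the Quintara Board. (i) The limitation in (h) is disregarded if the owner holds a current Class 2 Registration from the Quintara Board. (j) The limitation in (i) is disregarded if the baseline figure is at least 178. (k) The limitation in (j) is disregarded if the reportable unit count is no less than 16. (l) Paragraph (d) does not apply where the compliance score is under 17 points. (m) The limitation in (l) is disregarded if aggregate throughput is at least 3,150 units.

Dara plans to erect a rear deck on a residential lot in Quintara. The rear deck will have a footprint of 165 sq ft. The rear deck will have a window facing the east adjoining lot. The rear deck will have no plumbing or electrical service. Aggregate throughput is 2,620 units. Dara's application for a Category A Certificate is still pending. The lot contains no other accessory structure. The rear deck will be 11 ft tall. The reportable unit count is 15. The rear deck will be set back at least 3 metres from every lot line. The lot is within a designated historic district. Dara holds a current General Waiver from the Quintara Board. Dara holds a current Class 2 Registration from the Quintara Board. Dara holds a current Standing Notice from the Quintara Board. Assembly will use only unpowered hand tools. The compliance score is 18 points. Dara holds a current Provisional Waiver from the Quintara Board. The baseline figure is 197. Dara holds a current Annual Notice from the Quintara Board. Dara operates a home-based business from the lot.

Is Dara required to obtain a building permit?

Yes — Dara must obtain a building permit.

Exception (a)'s conditions are all satisfied: assembly uses only hand tools; there is no plumbing or electrical service; the lot has no other accessory structure. But: (e) operates against (a): a current General Waiver is held. Exception (a) does not apply.
Exception (b) fails — the Category A Certificate is not current.
All of (c)'s requirements are met (the structure's height is 11 ft, below the 12 ft limit; the setback is at least 3 m on every side). But applying paragraphs (f)–(k): (f) is engaged — a home-based business operates on the lot. (g) is engaged (the lot is in a historic district), but is set aside by (h): (h) is engaged — a current Standing Notice is held. (i) is triggered (a current Class 2 Registration is held), but is overridden by (j): (j) operates against (i): the baseline figure is 197, meeting the 178 threshold. (k), which would lift (j), does not operate here — the reportable unit count is 15, short of 16. So (c) is unavailable.
Exception (d) requires that the structure will have no windows facing an adjoining lot; but a window faces an adjoining lot, so (d) is unavailable.
Every exception is unavailable, so the rule governs.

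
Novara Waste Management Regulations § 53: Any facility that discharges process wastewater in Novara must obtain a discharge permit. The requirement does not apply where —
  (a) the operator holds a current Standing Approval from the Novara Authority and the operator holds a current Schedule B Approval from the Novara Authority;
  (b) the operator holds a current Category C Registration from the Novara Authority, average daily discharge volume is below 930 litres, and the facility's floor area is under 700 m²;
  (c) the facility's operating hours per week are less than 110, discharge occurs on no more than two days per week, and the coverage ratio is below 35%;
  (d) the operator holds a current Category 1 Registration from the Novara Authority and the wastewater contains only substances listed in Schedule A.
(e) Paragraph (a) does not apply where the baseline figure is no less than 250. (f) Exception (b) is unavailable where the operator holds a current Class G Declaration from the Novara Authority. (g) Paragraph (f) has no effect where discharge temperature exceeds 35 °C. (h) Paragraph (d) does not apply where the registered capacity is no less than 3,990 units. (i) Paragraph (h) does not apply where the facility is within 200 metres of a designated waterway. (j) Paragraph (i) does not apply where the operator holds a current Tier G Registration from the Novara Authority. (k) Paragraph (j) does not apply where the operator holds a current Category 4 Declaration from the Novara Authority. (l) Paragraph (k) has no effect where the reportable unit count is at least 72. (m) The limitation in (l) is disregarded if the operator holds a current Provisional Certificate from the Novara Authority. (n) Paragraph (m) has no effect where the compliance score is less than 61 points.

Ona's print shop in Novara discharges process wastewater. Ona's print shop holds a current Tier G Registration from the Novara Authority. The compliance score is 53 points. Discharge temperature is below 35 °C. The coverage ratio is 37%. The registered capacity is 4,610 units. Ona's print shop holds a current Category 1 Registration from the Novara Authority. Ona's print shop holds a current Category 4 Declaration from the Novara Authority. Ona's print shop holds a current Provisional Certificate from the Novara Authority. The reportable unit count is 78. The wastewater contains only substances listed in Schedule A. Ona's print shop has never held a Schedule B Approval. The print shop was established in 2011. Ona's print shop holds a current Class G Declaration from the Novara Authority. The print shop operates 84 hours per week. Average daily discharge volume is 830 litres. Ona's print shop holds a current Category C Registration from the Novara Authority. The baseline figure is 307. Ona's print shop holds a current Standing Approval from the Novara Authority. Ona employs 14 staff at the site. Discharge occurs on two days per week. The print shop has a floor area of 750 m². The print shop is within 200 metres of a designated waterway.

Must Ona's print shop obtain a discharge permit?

Exception (a) does not apply: no current Schedule B Approval is held.
Exception (b) does not apply: the facility's floor area is 750 m², not under 700 m².
Exception (c) requires that the coverage ratio is below 35%; but the coverage ratio is 37%, not below 35%, so (c) is unavailable.
Exception (d)'s conditions are all satisfied: a current Category 1 Registration is held; the wastewater is Schedule-A-only. Turning to paragraphs (h)–(n): (h) operates against (d): the registered capacity is 4,610 units, meeting the 3,990 units threshold. (i) is engaged (the print shop is within 200 m of a designated waterway), but is itself disapplied by (j): (j) is triggered — a current Tier G Registration is held. (k) is triggered (a current Category 4 Declaration is held), but is itself disapplied by (l): (l) operates against (k): the reportable unit count is 78, meeting the 72 threshold. (m) would limit (l) — a current Provisional Certificate is held — but (n) sets (m) aside: (n) is triggered — the compliance score is 53 points, less than the 61 points limit. So (d) is unavailable.
None of the exceptions is available; § 53 applies in full.

Yes — Ona's print shop must obtain a discharge permit.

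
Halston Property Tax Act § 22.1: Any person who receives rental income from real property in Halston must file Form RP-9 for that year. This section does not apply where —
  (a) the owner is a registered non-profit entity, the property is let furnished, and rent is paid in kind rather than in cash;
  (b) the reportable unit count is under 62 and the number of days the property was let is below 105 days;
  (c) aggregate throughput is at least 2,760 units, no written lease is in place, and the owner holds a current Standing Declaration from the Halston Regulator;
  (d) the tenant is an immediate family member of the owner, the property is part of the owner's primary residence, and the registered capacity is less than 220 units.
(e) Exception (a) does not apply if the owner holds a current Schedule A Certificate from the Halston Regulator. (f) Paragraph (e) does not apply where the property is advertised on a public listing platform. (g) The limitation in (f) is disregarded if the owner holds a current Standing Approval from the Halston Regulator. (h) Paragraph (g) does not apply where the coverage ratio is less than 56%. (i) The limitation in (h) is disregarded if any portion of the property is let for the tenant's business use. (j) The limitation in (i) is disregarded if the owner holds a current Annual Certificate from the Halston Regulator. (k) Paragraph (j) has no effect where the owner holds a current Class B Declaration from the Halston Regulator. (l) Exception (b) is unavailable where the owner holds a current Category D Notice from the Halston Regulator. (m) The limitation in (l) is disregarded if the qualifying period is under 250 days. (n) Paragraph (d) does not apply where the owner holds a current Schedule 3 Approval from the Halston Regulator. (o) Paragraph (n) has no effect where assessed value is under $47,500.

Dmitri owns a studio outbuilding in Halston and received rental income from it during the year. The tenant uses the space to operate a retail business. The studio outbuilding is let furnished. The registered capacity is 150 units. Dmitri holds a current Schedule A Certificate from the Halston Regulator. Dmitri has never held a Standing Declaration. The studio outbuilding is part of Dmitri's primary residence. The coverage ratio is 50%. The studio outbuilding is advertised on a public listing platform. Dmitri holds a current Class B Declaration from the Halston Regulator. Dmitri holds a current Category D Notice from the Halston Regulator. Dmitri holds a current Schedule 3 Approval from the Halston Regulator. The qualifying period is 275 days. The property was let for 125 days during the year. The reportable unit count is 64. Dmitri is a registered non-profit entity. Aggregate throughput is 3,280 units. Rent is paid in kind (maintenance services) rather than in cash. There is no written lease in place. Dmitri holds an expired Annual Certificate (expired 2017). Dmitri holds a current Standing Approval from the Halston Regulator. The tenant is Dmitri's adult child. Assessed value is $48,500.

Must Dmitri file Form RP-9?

Yes — Dmitri must file Form RP-9.

Exception (a)'s conditions are all satisfied: Dmitri is a registered non-profit; the property is let furnished; rent is paid in kind. Turning to paragraphs (e)–(k): (e) operates against (a): a current Schedule A Certificate is held. (f) applies (the property is publicly advertised), but is itself disapplied by (g): (g) operates against (f): a current Standing Approval is held. (h) operates (the coverage ratio is 50%, less than the 56% limit), but is itself disapplied by (i): (i) operates against (h): the space is let for business use. (j), which would lift (i), is not triggered — there is no Annual Certificate in force. Exception (a) does not apply.
Exception (b) requires that the reportable unit count is under 62; but the reportable unit count is 64, not under 62, so (b) is unavailable.
Exception (c) does not apply: there is no Standing Declaration in force.
Exception (d)'s conditions are all satisfied: the tenant is an immediate family member; the studio outbuilding is part of the primary residence; the registered capacity is 150 units, less than the 220 units limit. Turning to paragraphs (n)–(o): (n) is engaged — a current Schedule 3 Approval is held. (o), which would lift (n), is not triggered — assessed value is $48,500, not under $47,500. (d) is therefore removed.
No exception is made out. Dmitri falls within the general rule.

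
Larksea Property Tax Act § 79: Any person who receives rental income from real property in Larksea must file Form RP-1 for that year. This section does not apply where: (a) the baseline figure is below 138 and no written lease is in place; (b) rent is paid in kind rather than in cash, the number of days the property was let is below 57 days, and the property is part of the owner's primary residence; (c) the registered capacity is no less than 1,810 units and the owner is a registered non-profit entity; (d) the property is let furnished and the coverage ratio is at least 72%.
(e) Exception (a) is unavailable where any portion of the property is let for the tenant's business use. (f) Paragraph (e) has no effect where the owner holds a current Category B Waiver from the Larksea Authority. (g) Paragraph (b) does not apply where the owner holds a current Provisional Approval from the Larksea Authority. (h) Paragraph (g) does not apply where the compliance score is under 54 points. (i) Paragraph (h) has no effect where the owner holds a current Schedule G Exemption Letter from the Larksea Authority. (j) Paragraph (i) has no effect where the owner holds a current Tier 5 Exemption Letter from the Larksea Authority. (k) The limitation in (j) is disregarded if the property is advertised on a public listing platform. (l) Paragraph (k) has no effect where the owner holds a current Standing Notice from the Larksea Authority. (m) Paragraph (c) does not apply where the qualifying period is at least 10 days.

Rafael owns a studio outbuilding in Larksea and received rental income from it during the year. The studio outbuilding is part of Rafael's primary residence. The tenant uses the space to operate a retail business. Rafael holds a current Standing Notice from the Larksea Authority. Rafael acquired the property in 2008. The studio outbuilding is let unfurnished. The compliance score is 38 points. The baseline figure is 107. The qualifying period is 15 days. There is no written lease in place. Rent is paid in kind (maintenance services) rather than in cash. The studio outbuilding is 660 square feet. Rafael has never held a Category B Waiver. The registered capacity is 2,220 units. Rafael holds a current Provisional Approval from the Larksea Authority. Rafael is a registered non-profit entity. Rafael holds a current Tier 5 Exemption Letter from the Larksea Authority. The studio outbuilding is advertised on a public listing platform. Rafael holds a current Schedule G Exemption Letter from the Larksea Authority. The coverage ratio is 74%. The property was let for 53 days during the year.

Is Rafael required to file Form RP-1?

Exception (a) is satisfied on its face — the baseline figure is 107, below the 138 limit; there is no written lease. But applying paragraphs (e)–(f): (e) is engaged — the space is let for business use. (f) is not triggered (there is no Category B Waiver in force), so (e) stands. (a) is therefore removed.
All of (b)'s requirements are met (rent is paid in kind; the number of days the property was let is 53 days, below the 57 days limit; the studio outbuilding is part of the primary residence). Applying paragraphs (g)–(l): (g) would limit (b) — a current Provisional Approval is held — but (h) sets (g) aside: (h) operates against (g): the compliance score is 38 points, under the 54 points limit. (i) is triggered (a current Schedule G Exemption Letter is held), but is set aside by (j): (j) operates against (i): a current Tier 5 Exemption Letter is held. (k) would limit (j) — the property is publicly advertised — but (l) sets (k) aside: (l) is triggered — a current Standing Notice is held. (b) remains available.
Exception (c) is satisfied on its face — the registered capacity is 2,220 units, meeting the 1,810 units threshold; Rafael is a registered non-profit. But applying paragraph (m): (m) is triggered — the qualifying period is 15 days, meeting the 10 days threshold. Exception (c) does not apply.
Exception (d) fails — the property is let unfurnished.

No — exception (b) applies; Rafael is not required to file Form RP-1.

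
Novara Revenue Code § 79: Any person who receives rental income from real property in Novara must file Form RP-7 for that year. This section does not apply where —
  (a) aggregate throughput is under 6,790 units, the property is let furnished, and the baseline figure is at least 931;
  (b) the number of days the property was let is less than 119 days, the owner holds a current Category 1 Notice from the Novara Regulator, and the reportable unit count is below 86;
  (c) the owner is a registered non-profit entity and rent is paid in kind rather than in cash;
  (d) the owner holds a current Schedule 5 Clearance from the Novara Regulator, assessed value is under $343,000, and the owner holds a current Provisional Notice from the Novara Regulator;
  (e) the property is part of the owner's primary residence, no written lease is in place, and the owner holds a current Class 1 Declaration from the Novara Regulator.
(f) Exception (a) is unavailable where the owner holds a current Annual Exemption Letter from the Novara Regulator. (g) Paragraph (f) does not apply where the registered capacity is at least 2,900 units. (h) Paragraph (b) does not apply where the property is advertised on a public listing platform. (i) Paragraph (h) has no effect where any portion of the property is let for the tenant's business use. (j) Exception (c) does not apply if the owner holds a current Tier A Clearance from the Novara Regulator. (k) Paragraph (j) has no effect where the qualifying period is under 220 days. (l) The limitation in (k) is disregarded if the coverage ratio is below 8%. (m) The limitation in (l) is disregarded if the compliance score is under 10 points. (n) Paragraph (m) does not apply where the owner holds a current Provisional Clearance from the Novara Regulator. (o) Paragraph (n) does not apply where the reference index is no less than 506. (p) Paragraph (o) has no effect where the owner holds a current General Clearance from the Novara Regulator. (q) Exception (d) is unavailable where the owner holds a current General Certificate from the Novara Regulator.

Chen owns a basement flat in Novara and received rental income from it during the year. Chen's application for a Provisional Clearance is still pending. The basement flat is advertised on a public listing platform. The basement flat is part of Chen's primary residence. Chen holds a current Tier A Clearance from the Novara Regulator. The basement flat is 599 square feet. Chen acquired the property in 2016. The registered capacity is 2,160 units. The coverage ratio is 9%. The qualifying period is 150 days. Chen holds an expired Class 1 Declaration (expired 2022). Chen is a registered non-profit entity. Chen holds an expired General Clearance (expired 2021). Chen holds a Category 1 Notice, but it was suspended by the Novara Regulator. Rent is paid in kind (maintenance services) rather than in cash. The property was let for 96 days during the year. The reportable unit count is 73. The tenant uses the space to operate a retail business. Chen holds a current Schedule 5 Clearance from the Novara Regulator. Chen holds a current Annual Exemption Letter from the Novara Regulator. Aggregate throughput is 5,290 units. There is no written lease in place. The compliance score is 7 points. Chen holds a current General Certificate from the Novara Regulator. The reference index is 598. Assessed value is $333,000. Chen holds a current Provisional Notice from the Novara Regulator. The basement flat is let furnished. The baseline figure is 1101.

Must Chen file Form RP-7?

No — exception (c) applies; Chen is not required to file Form RP-7.

All of (a)'s requirements are met (aggregate throughput is 5,290 units, under the 6,790 units limit; the property is let furnished; the baseline figure is 1,101, meeting the 931 threshold). Turning to paragraphs (f)–(g): (f) applies — a current Annual Exemption Letter is held. (g) is not engaged (the registered capacity is 2,160 units, short of 2,900 units), so (f) stands. (a) is therefore removed.
Exception (b) fails — no current Category 1 Notice is held.
Exception (c)'s conditions are all satisfied: Chen is a registered non-profit; rent is paid in kind. As to paragraphs (j)–(p): (j) would limit (c) — a current Tier A Clearance is held — but (k) sets (j) aside: (k) operates against (j): the qualifying period is 150 days, under the 220 days limit. (l) does not operate here (the coverage ratio is 9%, not below 8%), so (k) stands. So (c) applies.
All of (d)'s requirements are met (a current Schedule 5 Clearance is held; assessed value is $333,000, under the $343,000 limit; a current Provisional Notice is held). But applying paragraph (q): (q) operates — a current General Certificate is held. So (d) is unavailable.
Exception (e) does not apply: there is no Class 1 Declaration in force.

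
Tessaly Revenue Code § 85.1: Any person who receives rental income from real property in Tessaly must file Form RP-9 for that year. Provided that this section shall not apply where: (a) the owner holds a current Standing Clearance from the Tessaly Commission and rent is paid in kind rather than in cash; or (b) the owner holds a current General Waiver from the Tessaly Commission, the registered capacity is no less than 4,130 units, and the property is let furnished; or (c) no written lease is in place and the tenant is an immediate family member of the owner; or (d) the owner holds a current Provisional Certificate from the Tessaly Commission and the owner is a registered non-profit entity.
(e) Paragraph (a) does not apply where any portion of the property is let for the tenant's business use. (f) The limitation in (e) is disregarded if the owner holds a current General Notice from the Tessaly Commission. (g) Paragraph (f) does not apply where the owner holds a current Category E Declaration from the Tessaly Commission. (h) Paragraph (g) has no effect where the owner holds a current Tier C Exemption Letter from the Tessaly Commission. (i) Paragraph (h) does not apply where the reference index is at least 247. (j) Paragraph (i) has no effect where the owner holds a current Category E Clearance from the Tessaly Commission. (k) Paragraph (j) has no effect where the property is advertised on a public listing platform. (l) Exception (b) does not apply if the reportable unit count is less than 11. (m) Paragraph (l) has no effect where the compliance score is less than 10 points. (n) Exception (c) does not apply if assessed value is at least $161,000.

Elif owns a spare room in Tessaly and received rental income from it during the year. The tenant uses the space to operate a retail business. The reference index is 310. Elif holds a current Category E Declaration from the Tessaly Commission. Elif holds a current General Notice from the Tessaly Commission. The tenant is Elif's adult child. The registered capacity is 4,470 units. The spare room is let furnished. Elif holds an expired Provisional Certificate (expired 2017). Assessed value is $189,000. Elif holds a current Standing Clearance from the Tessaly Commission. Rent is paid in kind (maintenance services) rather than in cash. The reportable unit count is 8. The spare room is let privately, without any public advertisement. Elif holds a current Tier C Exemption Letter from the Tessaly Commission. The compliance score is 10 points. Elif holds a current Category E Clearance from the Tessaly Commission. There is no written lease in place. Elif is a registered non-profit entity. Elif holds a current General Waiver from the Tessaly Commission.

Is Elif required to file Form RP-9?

Exception (a): a current Standing Clearance is held; rent is paid in kind — every condition holds. Applying paragraphs (e)–(k): (e) applies (the space is let for business use), but yields to (f): (f) applies — a current General Notice is held. (g) would limit (f) — a current Category E Declaration is held — but (h) sets (g) aside: (h) operates against (g): a current Tier C Exemption Letter is held. (i) would limit (h) — the reference index is 310, meeting the 247 threshold — but (j) sets (i) aside: (j) operates against (i): a current Category E Clearance is held. (k) is inapplicable (the property is let privately without advertisement), so (j) stands. Exception (a) stands.
Exception (b) is satisfied on its face — a current General Waiver is held; the registered capacity is 4,470 units, meeting the 4,130 units threshold; the property is let furnished. Turning to paragraphs (l)–(m): (l) operates against (b): the reportable unit count is 8, less than the 11 limit. (m), which would lift (l), is inapplicable — the compliance score is 10 points, not less than 10 points. So (b) is unavailable.
Exception (c)'s conditions are all satisfied: there is no written lease; the tenant is an immediate family member. Turning to paragraph (n): (n) operates against (c): assessed value is $189,000, meeting the $161,000 threshold. Exception (c) does not apply.
Exception (d) does not apply: the Provisional Certificate is not current.

No — exception (a) applies; Elif is not required to file Form RP-9.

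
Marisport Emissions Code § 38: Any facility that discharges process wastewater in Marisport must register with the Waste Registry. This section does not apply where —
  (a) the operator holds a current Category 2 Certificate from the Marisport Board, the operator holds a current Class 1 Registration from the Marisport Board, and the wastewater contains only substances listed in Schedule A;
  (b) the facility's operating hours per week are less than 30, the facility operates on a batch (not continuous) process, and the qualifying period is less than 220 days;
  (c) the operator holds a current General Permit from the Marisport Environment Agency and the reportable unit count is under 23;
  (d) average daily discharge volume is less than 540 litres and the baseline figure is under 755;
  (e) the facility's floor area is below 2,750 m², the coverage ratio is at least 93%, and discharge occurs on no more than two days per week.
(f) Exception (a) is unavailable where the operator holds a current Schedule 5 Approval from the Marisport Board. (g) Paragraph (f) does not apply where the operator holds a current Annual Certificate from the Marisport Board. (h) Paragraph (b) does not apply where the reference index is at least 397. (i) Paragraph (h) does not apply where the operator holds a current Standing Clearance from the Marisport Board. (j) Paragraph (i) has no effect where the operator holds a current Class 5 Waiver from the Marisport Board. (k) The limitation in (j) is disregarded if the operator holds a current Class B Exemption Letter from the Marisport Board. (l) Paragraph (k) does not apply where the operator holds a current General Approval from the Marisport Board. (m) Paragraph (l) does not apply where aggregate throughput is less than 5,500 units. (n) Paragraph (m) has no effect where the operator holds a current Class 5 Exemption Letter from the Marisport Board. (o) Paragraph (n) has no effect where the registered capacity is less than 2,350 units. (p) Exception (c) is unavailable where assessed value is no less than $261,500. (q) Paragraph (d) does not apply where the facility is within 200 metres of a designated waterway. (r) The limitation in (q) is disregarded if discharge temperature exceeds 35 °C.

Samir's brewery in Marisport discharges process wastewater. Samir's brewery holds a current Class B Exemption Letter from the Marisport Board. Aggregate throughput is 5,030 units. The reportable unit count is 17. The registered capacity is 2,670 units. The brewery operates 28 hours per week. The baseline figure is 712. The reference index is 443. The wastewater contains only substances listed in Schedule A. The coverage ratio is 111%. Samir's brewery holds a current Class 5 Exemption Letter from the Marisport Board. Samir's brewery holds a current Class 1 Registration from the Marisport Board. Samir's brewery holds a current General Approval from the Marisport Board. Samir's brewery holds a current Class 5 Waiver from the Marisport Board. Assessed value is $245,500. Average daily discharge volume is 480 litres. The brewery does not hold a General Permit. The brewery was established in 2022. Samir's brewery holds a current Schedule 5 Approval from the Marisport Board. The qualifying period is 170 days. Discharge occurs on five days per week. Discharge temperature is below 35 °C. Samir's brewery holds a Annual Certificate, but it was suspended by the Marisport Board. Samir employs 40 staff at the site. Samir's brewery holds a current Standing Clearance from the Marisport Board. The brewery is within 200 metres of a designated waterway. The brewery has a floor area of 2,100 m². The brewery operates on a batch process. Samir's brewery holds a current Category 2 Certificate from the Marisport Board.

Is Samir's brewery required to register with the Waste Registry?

All of (a)'s requirements are met (a current Category 2 Certificate is held; a current Class 1 Registration is held; the wastewater is Schedule-A-only). Turning to paragraphs (f)–(g): (f) is engaged — a current Schedule 5 Approval is held. (g), which would lift (f), is inapplicable — there is no Annual Certificate in force. So (a) is unavailable.
Exception (b)'s conditions are all satisfied: the facility's operating hours per week are 28, less than the 30 limit; the facility operates on a batch process; the qualifying period is 170 days, less than the 220 days limit. However, paragraphs (h)–(o) must be considered: (h) is engaged — the reference index is 443, meeting the 397 threshold. (i) would limit (h) — a current Standing Clearance is held — but (j) sets (i) aside: (j) operates against (i): a current Class 5 Waiver is held. (k) is triggered (a current Class B Exemption Letter is held), but is set aside by (l): (l) is triggered — a current General Approval is held. (m) would limit (l) — aggregate throughput is 5,030 units, less than the 5,500 units limit — but (n) sets (m) aside: (n) is engaged — a current Class 5 Exemption Letter is held. (o), which would lift (n), is inapplicable — the registered capacity is 2,670 units, not less than 2,350 units. So (b) is unavailable.
Exception (c) does not apply: no General Permit is held.
Exception (d)'s conditions are all satisfied: average daily discharge volume is 480 litres, less than the 540 litres limit; the baseline figure is 712, under the 755 limit. But applying paragraphs (q)–(r): (q) is triggered — the brewery is within 200 m of a designated waterway. (r), which would lift (q), is inapplicable — discharge temperature is below 35 °C. Exception (d) does not apply.
Exception (e) requires that discharge occurs on no more than two days per week; but discharge occurs on five days per week, so (e) is unavailable.
None of the exceptions is available; § 38 applies in full.

Yes — Samir's brewery must register with the Waste Registry.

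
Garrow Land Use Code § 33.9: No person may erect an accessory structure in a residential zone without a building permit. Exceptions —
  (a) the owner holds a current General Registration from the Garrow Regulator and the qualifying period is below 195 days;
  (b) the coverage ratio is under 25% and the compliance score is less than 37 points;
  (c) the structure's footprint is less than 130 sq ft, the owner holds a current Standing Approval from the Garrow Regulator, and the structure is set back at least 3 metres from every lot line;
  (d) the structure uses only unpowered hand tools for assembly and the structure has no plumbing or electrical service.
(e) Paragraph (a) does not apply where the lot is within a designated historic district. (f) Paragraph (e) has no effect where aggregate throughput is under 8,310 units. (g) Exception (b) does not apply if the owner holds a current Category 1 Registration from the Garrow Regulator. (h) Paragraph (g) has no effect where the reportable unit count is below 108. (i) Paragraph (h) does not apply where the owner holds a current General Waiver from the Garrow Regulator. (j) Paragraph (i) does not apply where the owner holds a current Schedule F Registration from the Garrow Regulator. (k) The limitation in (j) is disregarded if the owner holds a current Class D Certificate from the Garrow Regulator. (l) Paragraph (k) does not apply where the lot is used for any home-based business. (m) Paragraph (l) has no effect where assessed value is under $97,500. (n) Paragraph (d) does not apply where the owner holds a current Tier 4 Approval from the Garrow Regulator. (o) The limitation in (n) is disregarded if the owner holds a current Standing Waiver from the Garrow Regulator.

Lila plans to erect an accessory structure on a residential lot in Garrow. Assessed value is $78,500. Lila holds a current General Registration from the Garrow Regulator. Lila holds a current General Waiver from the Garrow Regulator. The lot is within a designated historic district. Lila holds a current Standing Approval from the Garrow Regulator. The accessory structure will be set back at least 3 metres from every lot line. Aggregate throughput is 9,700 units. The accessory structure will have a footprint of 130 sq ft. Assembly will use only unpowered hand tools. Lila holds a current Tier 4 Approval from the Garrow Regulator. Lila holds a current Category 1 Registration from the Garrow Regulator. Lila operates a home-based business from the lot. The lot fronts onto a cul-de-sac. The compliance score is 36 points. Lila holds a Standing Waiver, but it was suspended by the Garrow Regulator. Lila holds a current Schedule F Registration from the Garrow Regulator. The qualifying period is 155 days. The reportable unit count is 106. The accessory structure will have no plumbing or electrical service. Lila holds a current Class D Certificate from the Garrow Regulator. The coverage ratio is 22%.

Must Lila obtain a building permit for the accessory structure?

Yes — Lila must obtain a building permit.

Exception (a) is satisfied on its face — a current General Registration is held; the qualifying period is 155 days, below the 195 days limit. However, paragraphs (e)–(f) must be considered: (e) operates against (a): the lot is in a historic district. (f) does not operate here (aggregate throughput is 9,700 units, not under 8,310 units), so (e) stands. So (a) is unavailable.
Exception (b)'s conditions are all satisfied: the coverage ratio is 22%, under the 25% limit; the compliance score is 36 points, less than the 37 points limit. But applying paragraphs (g)–(m): (g) operates against (b): a current Category 1 Registration is held. (h) would limit (g) — the reportable unit count is 106, below the 108 limit — but (i) sets (h) aside: (i) operates against (h): a current General Waiver is held. (j) operates (a current Schedule F Registration is held), but is displaced by (k): (k) operates against (j): a current Class D Certificate is held. (l) would limit (k) — a home-based business operates on the lot — but (m) sets (l) aside: (m) applies — assessed value is $78,500, under the $97,500 limit. So (b) is unavailable.
Exception (c) fails — the structure's footprint is 130 sq ft, not less than 130 sq ft.
Exception (d) is satisfied on its face — assembly uses only hand tools; there is no plumbing or electrical service. However, paragraphs (n)–(o) must be considered: (n) operates against (d): a current Tier 4 Approval is held. (o) is inapplicable (the Standing Waiver is not current), so (n) stands. (d) is therefore removed.
No exception is made out. Lila falls within the general rule.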